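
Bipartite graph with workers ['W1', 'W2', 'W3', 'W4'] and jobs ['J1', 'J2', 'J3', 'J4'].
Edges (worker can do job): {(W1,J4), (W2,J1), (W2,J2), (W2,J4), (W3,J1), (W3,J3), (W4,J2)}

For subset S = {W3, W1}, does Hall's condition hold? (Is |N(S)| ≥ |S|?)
Yes: |N(S)| = 3, |S| = 2

Subset S = {W3, W1}
Neighbors N(S) = {J1, J3, J4}

|N(S)| = 3, |S| = 2
Hall's condition: |N(S)| ≥ |S| is satisfied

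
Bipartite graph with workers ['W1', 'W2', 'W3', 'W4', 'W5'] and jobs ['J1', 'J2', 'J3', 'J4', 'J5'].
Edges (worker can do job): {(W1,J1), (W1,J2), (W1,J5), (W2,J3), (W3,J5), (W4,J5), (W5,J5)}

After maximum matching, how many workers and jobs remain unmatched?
Unmatched: 2 workers, 2 jobs

Maximum matching size: 3
Workers: 5 total, 3 matched, 2 unmatched
Jobs: 5 total, 3 matched, 2 unmatched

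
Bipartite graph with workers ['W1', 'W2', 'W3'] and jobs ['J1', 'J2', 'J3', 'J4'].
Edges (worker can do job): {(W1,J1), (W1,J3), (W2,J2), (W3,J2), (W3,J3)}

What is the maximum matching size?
Maximum matching size = 3

Maximum matching: {(W1,J1), (W2,J2), (W3,J3)}
Size: 3

This assigns 3 workers to 3 distinct jobs.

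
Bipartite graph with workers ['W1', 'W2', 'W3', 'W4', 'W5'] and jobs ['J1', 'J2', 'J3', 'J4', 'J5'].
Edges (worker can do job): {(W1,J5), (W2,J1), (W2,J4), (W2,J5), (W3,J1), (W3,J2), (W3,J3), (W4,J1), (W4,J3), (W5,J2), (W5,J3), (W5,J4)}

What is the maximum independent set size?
Maximum independent set = 5

By König's theorem:
- Min vertex cover = Max matching = 5
- Max independent set = Total vertices - Min vertex cover
- Max independent set = 10 - 5 = 5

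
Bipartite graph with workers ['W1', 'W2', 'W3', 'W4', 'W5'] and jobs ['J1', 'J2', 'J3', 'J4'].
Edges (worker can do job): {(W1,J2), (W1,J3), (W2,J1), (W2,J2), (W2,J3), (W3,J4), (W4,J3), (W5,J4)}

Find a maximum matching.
Matching: {(W1,J2), (W2,J1), (W3,J4), (W4,J3)}

Maximum matching (size 4):
  W1 → J2
  W2 → J1
  W3 → J4
  W4 → J3

Each worker is assigned to at most one job, and each job to at most one worker.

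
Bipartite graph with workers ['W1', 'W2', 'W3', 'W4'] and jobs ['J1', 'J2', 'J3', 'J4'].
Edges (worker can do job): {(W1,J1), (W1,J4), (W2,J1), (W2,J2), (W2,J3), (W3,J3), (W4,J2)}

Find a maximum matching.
Matching: {(W1,J4), (W2,J1), (W3,J3), (W4,J2)}

Maximum matching (size 4):
  W1 → J4
  W2 → J1
  W3 → J3
  W4 → J2

Each worker is assigned to at most one job, and each job to at most one worker.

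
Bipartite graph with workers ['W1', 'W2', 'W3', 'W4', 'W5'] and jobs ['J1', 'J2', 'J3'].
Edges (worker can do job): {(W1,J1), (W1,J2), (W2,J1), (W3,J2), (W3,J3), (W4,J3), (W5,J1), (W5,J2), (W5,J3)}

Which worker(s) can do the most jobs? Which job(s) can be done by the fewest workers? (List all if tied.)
Most versatile: W5 (3 jobs); Least covered: J1, J2, J3 (3 workers)

Worker degrees (jobs they can do): W1:2, W2:1, W3:2, W4:1, W5:3
Job degrees (workers who can do it): J1:3, J2:3, J3:3

Maximum worker degree is 3, achieved by: W5
Minimum job degree is 3, achieved by: J1, J2, J3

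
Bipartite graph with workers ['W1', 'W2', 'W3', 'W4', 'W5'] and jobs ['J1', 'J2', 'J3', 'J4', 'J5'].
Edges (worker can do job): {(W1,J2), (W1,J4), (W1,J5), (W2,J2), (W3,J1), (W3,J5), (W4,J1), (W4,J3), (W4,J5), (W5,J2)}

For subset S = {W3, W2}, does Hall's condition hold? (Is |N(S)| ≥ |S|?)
Yes: |N(S)| = 3, |S| = 2

Subset S = {W3, W2}
Neighbors N(S) = {J1, J2, J5}

|N(S)| = 3, |S| = 2
Hall's condition: |N(S)| ≥ |S| is satisfied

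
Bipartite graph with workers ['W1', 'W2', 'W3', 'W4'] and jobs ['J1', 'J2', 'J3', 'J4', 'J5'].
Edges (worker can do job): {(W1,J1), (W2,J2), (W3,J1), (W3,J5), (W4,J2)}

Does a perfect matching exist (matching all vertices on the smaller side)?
No, maximum matching has size 3 < 4

Maximum matching has size 3, need 4 for perfect matching.
Unmatched workers: ['W2']
Unmatched jobs: ['J3', 'J4']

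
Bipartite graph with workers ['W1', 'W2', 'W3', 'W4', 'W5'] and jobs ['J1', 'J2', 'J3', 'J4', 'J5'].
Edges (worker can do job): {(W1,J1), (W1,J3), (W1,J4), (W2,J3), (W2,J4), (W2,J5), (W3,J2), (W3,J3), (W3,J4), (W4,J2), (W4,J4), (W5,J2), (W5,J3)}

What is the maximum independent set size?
Maximum independent set = 5

By König's theorem:
- Min vertex cover = Max matching = 5
- Max independent set = Total vertices - Min vertex cover
- Max independent set = 10 - 5 = 5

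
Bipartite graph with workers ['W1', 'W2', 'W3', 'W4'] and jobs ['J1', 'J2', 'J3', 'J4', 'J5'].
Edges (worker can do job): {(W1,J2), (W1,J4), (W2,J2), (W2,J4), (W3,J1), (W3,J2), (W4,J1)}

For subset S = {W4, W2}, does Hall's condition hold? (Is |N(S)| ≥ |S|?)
Yes: |N(S)| = 3, |S| = 2

Subset S = {W4, W2}
Neighbors N(S) = {J1, J2, J4}

|N(S)| = 3, |S| = 2
Hall's condition: |N(S)| ≥ |S| is satisfied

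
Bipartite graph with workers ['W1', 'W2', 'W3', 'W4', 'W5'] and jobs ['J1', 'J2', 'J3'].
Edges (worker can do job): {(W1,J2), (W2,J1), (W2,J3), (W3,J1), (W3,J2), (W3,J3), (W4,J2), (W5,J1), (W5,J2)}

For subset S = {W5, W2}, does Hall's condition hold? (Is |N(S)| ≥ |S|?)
Yes: |N(S)| = 3, |S| = 2

Subset S = {W5, W2}
Neighbors N(S) = {J1, J2, J3}

|N(S)| = 3, |S| = 2
Hall's condition: |N(S)| ≥ |S| is satisfied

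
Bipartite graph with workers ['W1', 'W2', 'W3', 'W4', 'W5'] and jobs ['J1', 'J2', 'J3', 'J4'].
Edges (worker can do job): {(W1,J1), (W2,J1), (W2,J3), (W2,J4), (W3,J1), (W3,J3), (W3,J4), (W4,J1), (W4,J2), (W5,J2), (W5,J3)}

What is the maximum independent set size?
Maximum independent set = 5

By König's theorem:
- Min vertex cover = Max matching = 4
- Max independent set = Total vertices - Min vertex cover
- Max independent set = 9 - 4 = 5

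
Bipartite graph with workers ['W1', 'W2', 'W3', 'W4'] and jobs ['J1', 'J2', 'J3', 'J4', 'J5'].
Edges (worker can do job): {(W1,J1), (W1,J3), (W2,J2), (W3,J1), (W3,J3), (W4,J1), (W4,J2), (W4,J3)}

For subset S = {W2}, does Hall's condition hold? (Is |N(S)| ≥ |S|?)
Yes: |N(S)| = 1, |S| = 1

Subset S = {W2}
Neighbors N(S) = {J2}

|N(S)| = 1, |S| = 1
Hall's condition: |N(S)| ≥ |S| is satisfied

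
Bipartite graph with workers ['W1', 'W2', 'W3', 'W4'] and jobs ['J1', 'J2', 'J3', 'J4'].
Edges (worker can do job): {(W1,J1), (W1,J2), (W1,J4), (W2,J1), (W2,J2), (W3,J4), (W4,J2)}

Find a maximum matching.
Matching: {(W1,J1), (W3,J4), (W4,J2)}

Maximum matching (size 3):
  W1 → J1
  W3 → J4
  W4 → J2

Each worker is assigned to at most one job, and each job to at most one worker.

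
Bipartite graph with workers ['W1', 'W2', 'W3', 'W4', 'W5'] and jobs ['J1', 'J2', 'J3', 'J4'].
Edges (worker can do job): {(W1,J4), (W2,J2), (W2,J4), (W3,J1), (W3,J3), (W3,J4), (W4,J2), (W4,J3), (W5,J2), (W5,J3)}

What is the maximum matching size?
Maximum matching size = 4

Maximum matching: {(W1,J4), (W3,J1), (W4,J3), (W5,J2)}
Size: 4

This assigns 4 workers to 4 distinct jobs.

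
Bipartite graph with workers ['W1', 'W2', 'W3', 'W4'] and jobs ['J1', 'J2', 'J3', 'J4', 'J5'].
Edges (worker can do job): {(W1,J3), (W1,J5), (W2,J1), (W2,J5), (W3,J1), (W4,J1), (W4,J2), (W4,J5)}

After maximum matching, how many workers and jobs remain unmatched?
Unmatched: 0 workers, 1 jobs

Maximum matching size: 4
Workers: 4 total, 4 matched, 0 unmatched
Jobs: 5 total, 4 matched, 1 unmatched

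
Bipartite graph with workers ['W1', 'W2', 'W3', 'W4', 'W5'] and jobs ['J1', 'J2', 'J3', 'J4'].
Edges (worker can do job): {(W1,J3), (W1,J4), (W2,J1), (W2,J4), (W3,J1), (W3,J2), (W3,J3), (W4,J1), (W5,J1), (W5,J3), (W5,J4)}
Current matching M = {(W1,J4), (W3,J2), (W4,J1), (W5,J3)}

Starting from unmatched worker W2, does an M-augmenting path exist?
No augmenting path from W2

Alternating search from W2 reaches jobs: {J1, J3, J4}.
Every reachable job is already matched in M, and following those matched edges back to workers exposes no further unvisited jobs.
No M-augmenting path from W2 exists.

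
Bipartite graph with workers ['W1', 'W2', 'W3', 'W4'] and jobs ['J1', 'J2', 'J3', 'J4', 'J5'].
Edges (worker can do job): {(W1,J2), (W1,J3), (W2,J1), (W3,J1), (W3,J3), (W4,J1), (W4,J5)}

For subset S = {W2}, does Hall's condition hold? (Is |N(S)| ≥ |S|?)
Yes: |N(S)| = 1, |S| = 1

Subset S = {W2}
Neighbors N(S) = {J1}

|N(S)| = 1, |S| = 1
Hall's condition: |N(S)| ≥ |S| is satisfied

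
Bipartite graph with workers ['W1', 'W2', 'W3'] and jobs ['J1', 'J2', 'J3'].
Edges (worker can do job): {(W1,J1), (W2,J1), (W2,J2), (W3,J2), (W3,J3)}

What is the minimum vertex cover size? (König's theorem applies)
Minimum vertex cover size = 3

By König's theorem: in bipartite graphs,
min vertex cover = max matching = 3

Maximum matching has size 3, so minimum vertex cover also has size 3.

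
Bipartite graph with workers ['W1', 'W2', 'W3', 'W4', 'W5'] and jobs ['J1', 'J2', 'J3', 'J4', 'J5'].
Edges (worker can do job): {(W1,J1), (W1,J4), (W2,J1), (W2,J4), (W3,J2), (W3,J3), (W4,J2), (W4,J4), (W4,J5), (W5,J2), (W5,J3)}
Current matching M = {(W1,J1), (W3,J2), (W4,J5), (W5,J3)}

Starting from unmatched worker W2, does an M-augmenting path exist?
Yes: W2 → J1 → W1 → J4

An M-augmenting path alternates non-matching / matching edges, starting and ending at unmatched vertices.
Path: W2 → J1 → W1 → J4
(J4 is unmatched in M, so the path is augmenting.)
Flipping edges along this path would increase |M| from 4 to 5.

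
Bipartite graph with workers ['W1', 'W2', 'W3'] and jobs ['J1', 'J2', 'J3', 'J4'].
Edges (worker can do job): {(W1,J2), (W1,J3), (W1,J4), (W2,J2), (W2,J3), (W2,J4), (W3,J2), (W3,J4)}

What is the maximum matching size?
Maximum matching size = 3

Maximum matching: {(W1,J3), (W2,J4), (W3,J2)}
Size: 3

This assigns 3 workers to 3 distinct jobs.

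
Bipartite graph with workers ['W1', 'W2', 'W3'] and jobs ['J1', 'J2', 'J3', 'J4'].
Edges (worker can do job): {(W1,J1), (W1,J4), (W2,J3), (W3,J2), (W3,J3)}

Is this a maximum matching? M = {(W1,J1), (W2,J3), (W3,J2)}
Yes, size 3 is maximum

Proposed matching has size 3.
Maximum matching size for this graph: 3.

This is a maximum matching.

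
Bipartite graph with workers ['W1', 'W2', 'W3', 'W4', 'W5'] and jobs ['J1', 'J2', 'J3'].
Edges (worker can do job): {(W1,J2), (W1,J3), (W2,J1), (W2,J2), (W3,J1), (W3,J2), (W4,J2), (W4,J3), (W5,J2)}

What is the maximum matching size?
Maximum matching size = 3

Maximum matching: {(W3,J1), (W4,J3), (W5,J2)}
Size: 3

This assigns 3 workers to 3 distinct jobs.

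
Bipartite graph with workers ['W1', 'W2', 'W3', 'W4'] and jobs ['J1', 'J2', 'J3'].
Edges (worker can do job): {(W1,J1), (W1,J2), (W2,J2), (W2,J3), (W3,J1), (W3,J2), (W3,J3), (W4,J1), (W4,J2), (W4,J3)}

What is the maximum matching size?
Maximum matching size = 3

Maximum matching: {(W1,J2), (W3,J3), (W4,J1)}
Size: 3

This assigns 3 workers to 3 distinct jobs.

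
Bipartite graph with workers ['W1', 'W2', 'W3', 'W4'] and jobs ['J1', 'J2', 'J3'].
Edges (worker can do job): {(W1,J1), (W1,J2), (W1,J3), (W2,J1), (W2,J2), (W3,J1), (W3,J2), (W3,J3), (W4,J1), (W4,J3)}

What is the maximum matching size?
Maximum matching size = 3

Maximum matching: {(W1,J1), (W3,J2), (W4,J3)}
Size: 3

This assigns 3 workers to 3 distinct jobs.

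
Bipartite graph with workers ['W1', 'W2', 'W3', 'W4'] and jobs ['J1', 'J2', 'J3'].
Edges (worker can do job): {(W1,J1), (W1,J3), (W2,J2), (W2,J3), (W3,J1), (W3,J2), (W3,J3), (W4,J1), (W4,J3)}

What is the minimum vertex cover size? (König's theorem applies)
Minimum vertex cover size = 3

By König's theorem: in bipartite graphs,
min vertex cover = max matching = 3

Maximum matching has size 3, so minimum vertex cover also has size 3.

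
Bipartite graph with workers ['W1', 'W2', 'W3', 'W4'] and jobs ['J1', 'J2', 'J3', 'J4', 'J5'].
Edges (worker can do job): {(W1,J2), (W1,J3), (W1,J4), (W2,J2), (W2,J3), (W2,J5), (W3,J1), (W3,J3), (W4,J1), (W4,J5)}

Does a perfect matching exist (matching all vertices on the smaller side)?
Yes, perfect matching exists (size 4)

Perfect matching: {(W1,J4), (W2,J2), (W3,J3), (W4,J1)}
All 4 vertices on the smaller side are matched.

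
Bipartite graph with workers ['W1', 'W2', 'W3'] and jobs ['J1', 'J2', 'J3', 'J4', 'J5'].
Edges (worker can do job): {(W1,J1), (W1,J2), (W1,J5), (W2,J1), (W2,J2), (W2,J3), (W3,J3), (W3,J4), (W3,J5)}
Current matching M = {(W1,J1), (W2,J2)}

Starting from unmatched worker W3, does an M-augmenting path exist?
Yes: W3 → J3

An M-augmenting path alternates non-matching / matching edges, starting and ending at unmatched vertices.
Path: W3 → J3
(J3 is unmatched in M, so the path is augmenting.)
Flipping edges along this path would increase |M| from 2 to 3.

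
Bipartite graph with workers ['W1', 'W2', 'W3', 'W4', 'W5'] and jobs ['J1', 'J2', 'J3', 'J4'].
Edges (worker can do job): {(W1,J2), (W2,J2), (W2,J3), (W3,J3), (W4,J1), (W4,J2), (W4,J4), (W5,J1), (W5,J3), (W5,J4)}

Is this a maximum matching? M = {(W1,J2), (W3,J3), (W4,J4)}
No, size 3 is not maximum

Proposed matching has size 3.
Maximum matching size for this graph: 4.

This is NOT maximum - can be improved to size 4.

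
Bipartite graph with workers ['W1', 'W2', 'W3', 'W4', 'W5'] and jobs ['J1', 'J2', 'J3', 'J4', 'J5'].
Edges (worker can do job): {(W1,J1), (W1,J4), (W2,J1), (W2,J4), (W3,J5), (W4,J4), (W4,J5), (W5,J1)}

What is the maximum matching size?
Maximum matching size = 3

Maximum matching: {(W3,J5), (W4,J4), (W5,J1)}
Size: 3

This assigns 3 workers to 3 distinct jobs.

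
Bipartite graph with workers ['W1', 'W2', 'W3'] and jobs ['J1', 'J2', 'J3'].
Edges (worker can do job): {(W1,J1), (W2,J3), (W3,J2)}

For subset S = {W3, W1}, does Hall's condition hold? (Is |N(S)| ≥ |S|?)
Yes: |N(S)| = 2, |S| = 2

Subset S = {W3, W1}
Neighbors N(S) = {J1, J2}

|N(S)| = 2, |S| = 2
Hall's condition: |N(S)| ≥ |S| is satisfied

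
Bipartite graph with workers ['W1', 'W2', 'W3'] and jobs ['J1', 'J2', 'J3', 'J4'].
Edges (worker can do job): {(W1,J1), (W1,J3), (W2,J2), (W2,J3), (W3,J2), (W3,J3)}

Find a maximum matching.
Matching: {(W1,J1), (W2,J3), (W3,J2)}

Maximum matching (size 3):
  W1 → J1
  W2 → J3
  W3 → J2

Each worker is assigned to at most one job, and each job to at most one worker.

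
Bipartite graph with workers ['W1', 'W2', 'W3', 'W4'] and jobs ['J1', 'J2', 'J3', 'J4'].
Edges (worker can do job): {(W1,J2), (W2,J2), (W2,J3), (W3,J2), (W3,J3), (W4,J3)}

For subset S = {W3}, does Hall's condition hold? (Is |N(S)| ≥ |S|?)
Yes: |N(S)| = 2, |S| = 1

Subset S = {W3}
Neighbors N(S) = {J2, J3}

|N(S)| = 2, |S| = 1
Hall's condition: |N(S)| ≥ |S| is satisfied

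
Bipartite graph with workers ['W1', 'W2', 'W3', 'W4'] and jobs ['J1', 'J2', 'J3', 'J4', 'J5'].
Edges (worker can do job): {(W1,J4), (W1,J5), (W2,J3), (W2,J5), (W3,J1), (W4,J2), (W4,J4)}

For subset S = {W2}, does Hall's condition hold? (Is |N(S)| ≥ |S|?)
Yes: |N(S)| = 2, |S| = 1

Subset S = {W2}
Neighbors N(S) = {J3, J5}

|N(S)| = 2, |S| = 1
Hall's condition: |N(S)| ≥ |S| is satisfied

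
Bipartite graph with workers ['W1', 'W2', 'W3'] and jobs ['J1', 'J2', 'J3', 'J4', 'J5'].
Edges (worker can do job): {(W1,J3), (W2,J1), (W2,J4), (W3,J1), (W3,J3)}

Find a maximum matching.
Matching: {(W1,J3), (W2,J4), (W3,J1)}

Maximum matching (size 3):
  W1 → J3
  W2 → J4
  W3 → J1

Each worker is assigned to at most one job, and each job to at most one worker.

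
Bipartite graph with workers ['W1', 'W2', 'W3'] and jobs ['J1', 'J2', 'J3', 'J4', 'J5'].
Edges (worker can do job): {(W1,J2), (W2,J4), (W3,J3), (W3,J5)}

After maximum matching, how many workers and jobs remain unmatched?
Unmatched: 0 workers, 2 jobs

Maximum matching size: 3
Workers: 3 total, 3 matched, 0 unmatched
Jobs: 5 total, 3 matched, 2 unmatched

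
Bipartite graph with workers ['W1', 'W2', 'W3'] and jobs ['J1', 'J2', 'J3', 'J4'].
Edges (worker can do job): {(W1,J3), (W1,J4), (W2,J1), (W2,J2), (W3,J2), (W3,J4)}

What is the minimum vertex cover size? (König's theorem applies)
Minimum vertex cover size = 3

By König's theorem: in bipartite graphs,
min vertex cover = max matching = 3

Maximum matching has size 3, so minimum vertex cover also has size 3.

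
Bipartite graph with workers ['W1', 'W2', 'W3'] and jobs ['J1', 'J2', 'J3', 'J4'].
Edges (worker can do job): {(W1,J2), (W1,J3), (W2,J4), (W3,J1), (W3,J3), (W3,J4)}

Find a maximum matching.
Matching: {(W1,J3), (W2,J4), (W3,J1)}

Maximum matching (size 3):
  W1 → J3
  W2 → J4
  W3 → J1

Each worker is assigned to at most one job, and each job to at most one worker.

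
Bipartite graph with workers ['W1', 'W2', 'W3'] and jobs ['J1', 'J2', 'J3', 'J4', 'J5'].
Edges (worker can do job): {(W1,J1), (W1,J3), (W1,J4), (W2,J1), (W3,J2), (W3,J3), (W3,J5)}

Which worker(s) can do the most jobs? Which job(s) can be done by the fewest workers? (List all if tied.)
Most versatile: W1, W3 (3 jobs); Least covered: J2, J4, J5 (1 workers)

Worker degrees (jobs they can do): W1:3, W2:1, W3:3
Job degrees (workers who can do it): J1:2, J2:1, J3:2, J4:1, J5:1

Maximum worker degree is 3, achieved by: W1, W3
Minimum job degree is 1, achieved by: J2, J4, J5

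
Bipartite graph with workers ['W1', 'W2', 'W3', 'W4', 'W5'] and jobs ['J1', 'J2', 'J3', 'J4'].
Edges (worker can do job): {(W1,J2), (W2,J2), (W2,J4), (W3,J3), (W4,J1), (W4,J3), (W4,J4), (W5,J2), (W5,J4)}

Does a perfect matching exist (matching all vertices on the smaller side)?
Yes, perfect matching exists (size 4)

Perfect matching: {(W2,J4), (W3,J3), (W4,J1), (W5,J2)}
All 4 vertices on the smaller side are matched.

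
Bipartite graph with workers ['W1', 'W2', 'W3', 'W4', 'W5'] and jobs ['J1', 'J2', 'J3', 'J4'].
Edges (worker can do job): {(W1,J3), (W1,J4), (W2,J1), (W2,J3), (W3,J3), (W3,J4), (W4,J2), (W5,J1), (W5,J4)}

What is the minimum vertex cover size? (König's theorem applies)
Minimum vertex cover size = 4

By König's theorem: in bipartite graphs,
min vertex cover = max matching = 4

Maximum matching has size 4, so minimum vertex cover also has size 4.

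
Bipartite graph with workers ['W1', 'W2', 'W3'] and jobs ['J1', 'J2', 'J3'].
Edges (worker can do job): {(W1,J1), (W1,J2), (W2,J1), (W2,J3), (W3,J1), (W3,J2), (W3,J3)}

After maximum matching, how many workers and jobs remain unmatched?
Unmatched: 0 workers, 0 jobs

Maximum matching size: 3
Workers: 3 total, 3 matched, 0 unmatched
Jobs: 3 total, 3 matched, 0 unmatched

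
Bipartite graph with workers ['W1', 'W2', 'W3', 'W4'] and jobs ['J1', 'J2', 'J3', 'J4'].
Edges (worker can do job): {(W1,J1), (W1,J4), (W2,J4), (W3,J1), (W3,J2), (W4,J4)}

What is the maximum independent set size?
Maximum independent set = 5

By König's theorem:
- Min vertex cover = Max matching = 3
- Max independent set = Total vertices - Min vertex cover
- Max independent set = 8 - 3 = 5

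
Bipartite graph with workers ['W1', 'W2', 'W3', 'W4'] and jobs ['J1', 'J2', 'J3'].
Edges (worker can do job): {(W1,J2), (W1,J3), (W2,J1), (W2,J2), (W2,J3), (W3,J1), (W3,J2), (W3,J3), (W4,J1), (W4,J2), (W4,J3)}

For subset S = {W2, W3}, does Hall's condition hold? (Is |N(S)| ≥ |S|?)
Yes: |N(S)| = 3, |S| = 2

Subset S = {W2, W3}
Neighbors N(S) = {J1, J2, J3}

|N(S)| = 3, |S| = 2
Hall's condition: |N(S)| ≥ |S| is satisfied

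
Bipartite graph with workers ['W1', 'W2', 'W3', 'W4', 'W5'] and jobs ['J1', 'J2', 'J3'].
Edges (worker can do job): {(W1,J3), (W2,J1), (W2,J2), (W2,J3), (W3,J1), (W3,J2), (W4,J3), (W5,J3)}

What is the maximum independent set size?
Maximum independent set = 5

By König's theorem:
- Min vertex cover = Max matching = 3
- Max independent set = Total vertices - Min vertex cover
- Max independent set = 8 - 3 = 5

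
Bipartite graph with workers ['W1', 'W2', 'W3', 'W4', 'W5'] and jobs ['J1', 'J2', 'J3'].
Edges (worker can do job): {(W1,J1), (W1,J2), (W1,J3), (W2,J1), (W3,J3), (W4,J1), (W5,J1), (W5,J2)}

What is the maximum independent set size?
Maximum independent set = 5

By König's theorem:
- Min vertex cover = Max matching = 3
- Max independent set = Total vertices - Min vertex cover
- Max independent set = 8 - 3 = 5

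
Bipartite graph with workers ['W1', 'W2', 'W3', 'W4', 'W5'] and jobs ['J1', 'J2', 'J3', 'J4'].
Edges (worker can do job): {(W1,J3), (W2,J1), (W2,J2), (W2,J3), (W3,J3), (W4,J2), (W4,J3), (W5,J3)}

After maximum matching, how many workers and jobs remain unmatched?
Unmatched: 2 workers, 1 jobs

Maximum matching size: 3
Workers: 5 total, 3 matched, 2 unmatched
Jobs: 4 total, 3 matched, 1 unmatched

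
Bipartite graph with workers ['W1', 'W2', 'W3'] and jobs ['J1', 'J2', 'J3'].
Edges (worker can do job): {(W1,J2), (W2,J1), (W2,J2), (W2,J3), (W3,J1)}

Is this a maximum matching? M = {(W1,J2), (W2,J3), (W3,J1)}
Yes, size 3 is maximum

Proposed matching has size 3.
Maximum matching size for this graph: 3.

This is a maximum matching.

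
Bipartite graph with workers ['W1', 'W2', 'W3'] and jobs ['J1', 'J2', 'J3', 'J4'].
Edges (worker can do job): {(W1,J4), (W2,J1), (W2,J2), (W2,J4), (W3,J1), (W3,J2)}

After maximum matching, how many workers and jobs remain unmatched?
Unmatched: 0 workers, 1 jobs

Maximum matching size: 3
Workers: 3 total, 3 matched, 0 unmatched
Jobs: 4 total, 3 matched, 1 unmatched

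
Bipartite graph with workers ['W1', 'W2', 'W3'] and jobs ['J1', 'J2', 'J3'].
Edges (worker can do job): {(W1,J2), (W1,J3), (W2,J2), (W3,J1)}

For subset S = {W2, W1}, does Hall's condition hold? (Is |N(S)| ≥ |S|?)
Yes: |N(S)| = 2, |S| = 2

Subset S = {W2, W1}
Neighbors N(S) = {J2, J3}

|N(S)| = 2, |S| = 2
Hall's condition: |N(S)| ≥ |S| is satisfied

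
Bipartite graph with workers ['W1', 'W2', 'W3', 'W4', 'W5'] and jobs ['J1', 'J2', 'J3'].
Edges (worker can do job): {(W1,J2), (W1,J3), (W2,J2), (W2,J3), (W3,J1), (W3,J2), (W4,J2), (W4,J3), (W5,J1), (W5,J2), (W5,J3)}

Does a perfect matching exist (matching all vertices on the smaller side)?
Yes, perfect matching exists (size 3)

Perfect matching: {(W3,J2), (W4,J3), (W5,J1)}
All 3 vertices on the smaller side are matched.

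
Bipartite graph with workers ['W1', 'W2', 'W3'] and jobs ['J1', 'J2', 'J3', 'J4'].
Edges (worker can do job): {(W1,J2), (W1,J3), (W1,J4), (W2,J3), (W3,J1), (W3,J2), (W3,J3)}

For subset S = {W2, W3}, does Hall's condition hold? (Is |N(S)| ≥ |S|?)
Yes: |N(S)| = 3, |S| = 2

Subset S = {W2, W3}
Neighbors N(S) = {J1, J2, J3}

|N(S)| = 3, |S| = 2
Hall's condition: |N(S)| ≥ |S| is satisfied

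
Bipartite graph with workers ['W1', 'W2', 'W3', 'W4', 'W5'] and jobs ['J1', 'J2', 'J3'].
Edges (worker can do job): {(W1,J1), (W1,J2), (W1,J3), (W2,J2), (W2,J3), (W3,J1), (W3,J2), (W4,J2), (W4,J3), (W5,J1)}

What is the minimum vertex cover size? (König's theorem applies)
Minimum vertex cover size = 3

By König's theorem: in bipartite graphs,
min vertex cover = max matching = 3

Maximum matching has size 3, so minimum vertex cover also has size 3.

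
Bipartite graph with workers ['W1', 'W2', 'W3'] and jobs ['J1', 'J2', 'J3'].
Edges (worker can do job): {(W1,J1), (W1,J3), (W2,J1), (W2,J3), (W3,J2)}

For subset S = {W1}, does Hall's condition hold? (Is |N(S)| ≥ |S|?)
Yes: |N(S)| = 2, |S| = 1

Subset S = {W1}
Neighbors N(S) = {J1, J3}

|N(S)| = 2, |S| = 1
Hall's condition: |N(S)| ≥ |S| is satisfied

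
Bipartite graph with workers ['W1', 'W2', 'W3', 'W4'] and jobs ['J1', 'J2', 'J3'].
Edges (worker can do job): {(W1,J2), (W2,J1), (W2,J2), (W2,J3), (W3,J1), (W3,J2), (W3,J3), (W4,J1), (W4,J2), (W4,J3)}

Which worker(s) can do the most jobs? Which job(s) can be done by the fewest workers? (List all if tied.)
Most versatile: W2, W3, W4 (3 jobs); Least covered: J1, J3 (3 workers)

Worker degrees (jobs they can do): W1:1, W2:3, W3:3, W4:3
Job degrees (workers who can do it): J1:3, J2:4, J3:3

Maximum worker degree is 3, achieved by: W2, W3, W4
Minimum job degree is 3, achieved by: J1, J3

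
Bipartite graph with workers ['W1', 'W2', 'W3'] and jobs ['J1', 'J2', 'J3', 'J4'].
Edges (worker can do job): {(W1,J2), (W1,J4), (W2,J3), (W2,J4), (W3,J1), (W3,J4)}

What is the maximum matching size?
Maximum matching size = 3

Maximum matching: {(W1,J2), (W2,J3), (W3,J1)}
Size: 3

This assigns 3 workers to 3 distinct jobs.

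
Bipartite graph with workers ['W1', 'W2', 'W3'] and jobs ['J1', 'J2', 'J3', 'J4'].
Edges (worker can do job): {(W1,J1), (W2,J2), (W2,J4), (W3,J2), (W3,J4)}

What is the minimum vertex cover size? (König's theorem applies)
Minimum vertex cover size = 3

By König's theorem: in bipartite graphs,
min vertex cover = max matching = 3

Maximum matching has size 3, so minimum vertex cover also has size 3.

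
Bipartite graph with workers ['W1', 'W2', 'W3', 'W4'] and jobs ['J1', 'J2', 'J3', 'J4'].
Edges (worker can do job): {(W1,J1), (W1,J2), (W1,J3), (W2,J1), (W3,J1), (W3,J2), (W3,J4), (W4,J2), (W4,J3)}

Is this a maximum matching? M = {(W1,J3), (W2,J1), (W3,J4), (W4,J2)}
Yes, size 4 is maximum

Proposed matching has size 4.
Maximum matching size for this graph: 4.

This is a maximum matching.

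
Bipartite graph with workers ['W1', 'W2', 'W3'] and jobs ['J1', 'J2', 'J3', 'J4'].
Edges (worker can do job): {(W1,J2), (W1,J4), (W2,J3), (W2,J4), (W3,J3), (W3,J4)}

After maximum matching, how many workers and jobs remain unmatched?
Unmatched: 0 workers, 1 jobs

Maximum matching size: 3
Workers: 3 total, 3 matched, 0 unmatched
Jobs: 4 total, 3 matched, 1 unmatched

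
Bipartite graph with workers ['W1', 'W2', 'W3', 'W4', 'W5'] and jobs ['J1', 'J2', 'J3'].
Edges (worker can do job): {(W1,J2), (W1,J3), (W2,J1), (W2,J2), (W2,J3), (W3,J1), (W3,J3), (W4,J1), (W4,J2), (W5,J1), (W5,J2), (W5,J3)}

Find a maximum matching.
Matching: {(W3,J1), (W4,J2), (W5,J3)}

Maximum matching (size 3):
  W3 → J1
  W4 → J2
  W5 → J3

Each worker is assigned to at most one job, and each job to at most one worker.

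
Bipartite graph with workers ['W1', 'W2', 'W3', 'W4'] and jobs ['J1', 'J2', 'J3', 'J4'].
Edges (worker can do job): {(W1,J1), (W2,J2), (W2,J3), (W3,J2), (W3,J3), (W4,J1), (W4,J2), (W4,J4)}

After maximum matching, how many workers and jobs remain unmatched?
Unmatched: 0 workers, 0 jobs

Maximum matching size: 4
Workers: 4 total, 4 matched, 0 unmatched
Jobs: 4 total, 4 matched, 0 unmatched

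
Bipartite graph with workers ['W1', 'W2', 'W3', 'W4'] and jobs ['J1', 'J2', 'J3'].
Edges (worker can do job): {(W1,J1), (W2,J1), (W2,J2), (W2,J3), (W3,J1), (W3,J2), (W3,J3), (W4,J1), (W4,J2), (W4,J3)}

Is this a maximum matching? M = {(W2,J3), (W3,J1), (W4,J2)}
Yes, size 3 is maximum

Proposed matching has size 3.
Maximum matching size for this graph: 3.

This is a maximum matching.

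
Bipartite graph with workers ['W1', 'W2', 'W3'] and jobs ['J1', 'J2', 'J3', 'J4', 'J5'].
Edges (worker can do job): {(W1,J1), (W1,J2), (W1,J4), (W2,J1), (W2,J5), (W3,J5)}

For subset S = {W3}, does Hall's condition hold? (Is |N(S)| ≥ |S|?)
Yes: |N(S)| = 1, |S| = 1

Subset S = {W3}
Neighbors N(S) = {J5}

|N(S)| = 1, |S| = 1
Hall's condition: |N(S)| ≥ |S| is satisfied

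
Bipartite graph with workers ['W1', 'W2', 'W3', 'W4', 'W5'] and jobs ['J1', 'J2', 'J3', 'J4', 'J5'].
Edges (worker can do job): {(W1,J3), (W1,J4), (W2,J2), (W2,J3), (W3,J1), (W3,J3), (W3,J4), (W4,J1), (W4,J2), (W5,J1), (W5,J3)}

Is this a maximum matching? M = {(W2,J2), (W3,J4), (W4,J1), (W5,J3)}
Yes, size 4 is maximum

Proposed matching has size 4.
Maximum matching size for this graph: 4.

This is a maximum matching.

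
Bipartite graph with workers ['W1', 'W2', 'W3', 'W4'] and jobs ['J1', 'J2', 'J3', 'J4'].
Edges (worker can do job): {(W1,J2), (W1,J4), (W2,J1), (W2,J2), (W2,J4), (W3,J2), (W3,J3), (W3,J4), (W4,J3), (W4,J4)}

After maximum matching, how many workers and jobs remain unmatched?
Unmatched: 0 workers, 0 jobs

Maximum matching size: 4
Workers: 4 total, 4 matched, 0 unmatched
Jobs: 4 total, 4 matched, 0 unmatched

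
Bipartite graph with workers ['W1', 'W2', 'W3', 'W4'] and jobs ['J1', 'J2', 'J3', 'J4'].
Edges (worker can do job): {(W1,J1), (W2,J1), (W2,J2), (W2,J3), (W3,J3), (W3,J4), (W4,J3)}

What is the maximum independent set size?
Maximum independent set = 4

By König's theorem:
- Min vertex cover = Max matching = 4
- Max independent set = Total vertices - Min vertex cover
- Max independent set = 8 - 4 = 4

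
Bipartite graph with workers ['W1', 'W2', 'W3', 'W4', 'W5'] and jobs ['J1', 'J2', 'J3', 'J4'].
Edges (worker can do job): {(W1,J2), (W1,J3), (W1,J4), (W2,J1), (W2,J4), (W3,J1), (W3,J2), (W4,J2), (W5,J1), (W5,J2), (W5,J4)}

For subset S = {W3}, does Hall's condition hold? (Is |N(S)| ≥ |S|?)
Yes: |N(S)| = 2, |S| = 1

Subset S = {W3}
Neighbors N(S) = {J1, J2}

|N(S)| = 2, |S| = 1
Hall's condition: |N(S)| ≥ |S| is satisfied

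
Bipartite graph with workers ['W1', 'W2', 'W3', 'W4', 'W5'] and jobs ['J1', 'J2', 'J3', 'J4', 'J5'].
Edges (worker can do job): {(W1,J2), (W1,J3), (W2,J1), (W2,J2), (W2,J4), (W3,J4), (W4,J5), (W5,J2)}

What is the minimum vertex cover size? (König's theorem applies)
Minimum vertex cover size = 5

By König's theorem: in bipartite graphs,
min vertex cover = max matching = 5

Maximum matching has size 5, so minimum vertex cover also has size 5.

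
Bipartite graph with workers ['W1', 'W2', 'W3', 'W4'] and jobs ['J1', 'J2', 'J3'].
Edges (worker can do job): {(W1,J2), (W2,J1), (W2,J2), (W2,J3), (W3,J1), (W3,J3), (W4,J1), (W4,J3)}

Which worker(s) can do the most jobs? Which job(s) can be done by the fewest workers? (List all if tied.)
Most versatile: W2 (3 jobs); Least covered: J2 (2 workers)

Worker degrees (jobs they can do): W1:1, W2:3, W3:2, W4:2
Job degrees (workers who can do it): J1:3, J2:2, J3:3

Maximum worker degree is 3, achieved by: W2
Minimum job degree is 2, achieved by: J2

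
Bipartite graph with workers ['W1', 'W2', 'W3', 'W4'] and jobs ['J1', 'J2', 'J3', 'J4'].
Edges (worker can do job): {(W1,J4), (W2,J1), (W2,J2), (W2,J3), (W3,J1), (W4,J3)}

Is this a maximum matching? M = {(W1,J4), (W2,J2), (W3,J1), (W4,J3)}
Yes, size 4 is maximum

Proposed matching has size 4.
Maximum matching size for this graph: 4.

This is a maximum matching.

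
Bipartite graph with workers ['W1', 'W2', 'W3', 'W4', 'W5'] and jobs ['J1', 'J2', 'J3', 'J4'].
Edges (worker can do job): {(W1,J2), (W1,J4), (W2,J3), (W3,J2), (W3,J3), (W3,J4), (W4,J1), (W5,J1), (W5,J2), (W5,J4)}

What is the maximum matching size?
Maximum matching size = 4

Maximum matching: {(W2,J3), (W3,J4), (W4,J1), (W5,J2)}
Size: 4

This assigns 4 workers to 4 distinct jobs.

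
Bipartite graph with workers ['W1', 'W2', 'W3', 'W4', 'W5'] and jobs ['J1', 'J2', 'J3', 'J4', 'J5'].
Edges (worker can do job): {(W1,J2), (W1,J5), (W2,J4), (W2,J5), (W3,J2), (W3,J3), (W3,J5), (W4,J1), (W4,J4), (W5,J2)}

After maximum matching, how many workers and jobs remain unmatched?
Unmatched: 0 workers, 0 jobs

Maximum matching size: 5
Workers: 5 total, 5 matched, 0 unmatched
Jobs: 5 total, 5 matched, 0 unmatched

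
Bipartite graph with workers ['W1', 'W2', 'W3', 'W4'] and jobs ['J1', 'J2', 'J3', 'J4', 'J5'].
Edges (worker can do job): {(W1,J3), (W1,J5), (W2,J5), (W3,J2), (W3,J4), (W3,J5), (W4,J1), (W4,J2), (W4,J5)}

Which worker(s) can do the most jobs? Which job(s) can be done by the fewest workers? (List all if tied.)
Most versatile: W3, W4 (3 jobs); Least covered: J1, J3, J4 (1 workers)

Worker degrees (jobs they can do): W1:2, W2:1, W3:3, W4:3
Job degrees (workers who can do it): J1:1, J2:2, J3:1, J4:1, J5:4

Maximum worker degree is 3, achieved by: W3, W4
Minimum job degree is 1, achieved by: J1, J3, J4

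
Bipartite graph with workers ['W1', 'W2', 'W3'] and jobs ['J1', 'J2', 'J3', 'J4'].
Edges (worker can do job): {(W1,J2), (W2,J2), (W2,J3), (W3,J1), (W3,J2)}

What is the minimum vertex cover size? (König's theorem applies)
Minimum vertex cover size = 3

By König's theorem: in bipartite graphs,
min vertex cover = max matching = 3

Maximum matching has size 3, so minimum vertex cover also has size 3.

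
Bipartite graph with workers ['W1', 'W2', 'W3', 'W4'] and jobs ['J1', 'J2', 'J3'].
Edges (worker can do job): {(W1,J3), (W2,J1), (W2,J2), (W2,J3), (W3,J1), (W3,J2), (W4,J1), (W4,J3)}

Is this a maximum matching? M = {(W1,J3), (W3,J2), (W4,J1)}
Yes, size 3 is maximum

Proposed matching has size 3.
Maximum matching size for this graph: 3.

This is a maximum matching.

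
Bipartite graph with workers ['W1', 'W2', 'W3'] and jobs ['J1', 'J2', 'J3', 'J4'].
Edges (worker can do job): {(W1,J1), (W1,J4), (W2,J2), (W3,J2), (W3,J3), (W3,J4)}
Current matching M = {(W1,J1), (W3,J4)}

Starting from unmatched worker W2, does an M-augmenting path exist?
Yes: W2 → J2

An M-augmenting path alternates non-matching / matching edges, starting and ending at unmatched vertices.
Path: W2 → J2
(J2 is unmatched in M, so the path is augmenting.)
Flipping edges along this path would increase |M| from 2 to 3.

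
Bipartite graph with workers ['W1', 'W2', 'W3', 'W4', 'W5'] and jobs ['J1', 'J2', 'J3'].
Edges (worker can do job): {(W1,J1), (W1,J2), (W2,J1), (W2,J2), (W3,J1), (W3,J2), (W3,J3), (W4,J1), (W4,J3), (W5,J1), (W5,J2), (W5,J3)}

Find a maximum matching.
Matching: {(W3,J2), (W4,J3), (W5,J1)}

Maximum matching (size 3):
  W3 → J2
  W4 → J3
  W5 → J1

Each worker is assigned to at most one job, and each job to at most one worker.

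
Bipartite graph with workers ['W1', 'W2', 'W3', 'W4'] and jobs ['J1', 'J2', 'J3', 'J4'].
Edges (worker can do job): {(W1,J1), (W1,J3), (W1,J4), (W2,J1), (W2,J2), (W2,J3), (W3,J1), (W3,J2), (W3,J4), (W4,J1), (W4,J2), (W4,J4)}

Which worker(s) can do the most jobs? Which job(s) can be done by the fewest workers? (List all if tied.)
Most versatile: W1, W2, W3, W4 (3 jobs); Least covered: J3 (2 workers)

Worker degrees (jobs they can do): W1:3, W2:3, W3:3, W4:3
Job degrees (workers who can do it): J1:4, J2:3, J3:2, J4:3

Maximum worker degree is 3, achieved by: W1, W2, W3, W4
Minimum job degree is 2, achieved by: J3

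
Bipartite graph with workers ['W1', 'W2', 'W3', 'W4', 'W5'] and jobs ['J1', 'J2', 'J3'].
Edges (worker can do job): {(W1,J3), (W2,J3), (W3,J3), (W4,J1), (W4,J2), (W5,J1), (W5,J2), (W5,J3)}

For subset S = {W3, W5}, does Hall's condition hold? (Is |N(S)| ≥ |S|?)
Yes: |N(S)| = 3, |S| = 2

Subset S = {W3, W5}
Neighbors N(S) = {J1, J2, J3}

|N(S)| = 3, |S| = 2
Hall's condition: |N(S)| ≥ |S| is satisfied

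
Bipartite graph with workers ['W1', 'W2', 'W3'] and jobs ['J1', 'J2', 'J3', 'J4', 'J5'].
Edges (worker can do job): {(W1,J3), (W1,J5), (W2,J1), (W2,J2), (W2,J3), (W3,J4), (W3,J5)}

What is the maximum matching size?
Maximum matching size = 3

Maximum matching: {(W1,J3), (W2,J2), (W3,J5)}
Size: 3

This assigns 3 workers to 3 distinct jobs.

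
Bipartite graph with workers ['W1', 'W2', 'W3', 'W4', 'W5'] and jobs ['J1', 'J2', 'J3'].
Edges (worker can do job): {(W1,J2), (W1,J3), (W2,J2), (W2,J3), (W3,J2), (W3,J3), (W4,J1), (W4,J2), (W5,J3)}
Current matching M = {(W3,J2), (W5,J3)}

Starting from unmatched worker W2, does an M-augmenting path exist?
No augmenting path from W2

Alternating search from W2 reaches jobs: {J2, J3}.
Every reachable job is already matched in M, and following those matched edges back to workers exposes no further unvisited jobs.
No M-augmenting path from W2 exists.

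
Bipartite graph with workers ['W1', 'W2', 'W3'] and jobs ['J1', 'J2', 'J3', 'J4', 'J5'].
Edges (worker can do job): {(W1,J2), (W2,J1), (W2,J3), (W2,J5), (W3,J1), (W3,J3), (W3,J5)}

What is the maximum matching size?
Maximum matching size = 3

Maximum matching: {(W1,J2), (W2,J1), (W3,J3)}
Size: 3

This assigns 3 workers to 3 distinct jobs.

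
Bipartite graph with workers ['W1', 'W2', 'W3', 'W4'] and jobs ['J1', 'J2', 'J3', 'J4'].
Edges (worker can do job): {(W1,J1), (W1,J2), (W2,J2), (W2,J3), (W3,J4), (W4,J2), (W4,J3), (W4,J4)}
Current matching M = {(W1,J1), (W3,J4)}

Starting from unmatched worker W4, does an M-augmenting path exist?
Yes: W4 → J2

An M-augmenting path alternates non-matching / matching edges, starting and ending at unmatched vertices.
Path: W4 → J2
(J2 is unmatched in M, so the path is augmenting.)
Flipping edges along this path would increase |M| from 2 to 3.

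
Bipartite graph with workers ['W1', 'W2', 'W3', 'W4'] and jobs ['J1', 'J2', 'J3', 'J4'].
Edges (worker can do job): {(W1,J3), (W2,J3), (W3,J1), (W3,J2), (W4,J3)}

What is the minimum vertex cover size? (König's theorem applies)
Minimum vertex cover size = 2

By König's theorem: in bipartite graphs,
min vertex cover = max matching = 2

Maximum matching has size 2, so minimum vertex cover also has size 2.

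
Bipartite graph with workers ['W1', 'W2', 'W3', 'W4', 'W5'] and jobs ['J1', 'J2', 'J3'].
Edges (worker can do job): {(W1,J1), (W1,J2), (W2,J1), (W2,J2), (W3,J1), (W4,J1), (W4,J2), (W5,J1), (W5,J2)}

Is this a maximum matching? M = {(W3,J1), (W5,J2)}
Yes, size 2 is maximum

Proposed matching has size 2.
Maximum matching size for this graph: 2.

This is a maximum matching.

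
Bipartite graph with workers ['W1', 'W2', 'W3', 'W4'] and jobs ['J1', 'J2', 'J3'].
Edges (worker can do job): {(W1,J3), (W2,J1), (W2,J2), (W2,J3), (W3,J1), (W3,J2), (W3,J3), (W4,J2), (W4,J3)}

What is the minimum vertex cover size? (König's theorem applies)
Minimum vertex cover size = 3

By König's theorem: in bipartite graphs,
min vertex cover = max matching = 3

Maximum matching has size 3, so minimum vertex cover also has size 3.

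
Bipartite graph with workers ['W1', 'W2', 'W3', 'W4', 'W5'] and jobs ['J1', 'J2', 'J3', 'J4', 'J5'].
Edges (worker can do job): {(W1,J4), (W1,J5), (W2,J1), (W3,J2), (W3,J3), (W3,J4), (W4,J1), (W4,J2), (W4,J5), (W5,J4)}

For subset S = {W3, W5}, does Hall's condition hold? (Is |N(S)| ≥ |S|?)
Yes: |N(S)| = 3, |S| = 2

Subset S = {W3, W5}
Neighbors N(S) = {J2, J3, J4}

|N(S)| = 3, |S| = 2
Hall's condition: |N(S)| ≥ |S| is satisfied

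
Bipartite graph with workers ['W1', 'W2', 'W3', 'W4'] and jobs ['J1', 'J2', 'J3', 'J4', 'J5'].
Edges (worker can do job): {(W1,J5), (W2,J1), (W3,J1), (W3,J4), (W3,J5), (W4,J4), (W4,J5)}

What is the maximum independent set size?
Maximum independent set = 6

By König's theorem:
- Min vertex cover = Max matching = 3
- Max independent set = Total vertices - Min vertex cover
- Max independent set = 9 - 3 = 6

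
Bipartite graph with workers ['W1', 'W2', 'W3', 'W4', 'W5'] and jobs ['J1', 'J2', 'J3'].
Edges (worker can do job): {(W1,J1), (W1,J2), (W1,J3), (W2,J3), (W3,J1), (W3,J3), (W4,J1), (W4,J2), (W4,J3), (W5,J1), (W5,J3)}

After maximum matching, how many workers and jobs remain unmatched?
Unmatched: 2 workers, 0 jobs

Maximum matching size: 3
Workers: 5 total, 3 matched, 2 unmatched
Jobs: 3 total, 3 matched, 0 unmatched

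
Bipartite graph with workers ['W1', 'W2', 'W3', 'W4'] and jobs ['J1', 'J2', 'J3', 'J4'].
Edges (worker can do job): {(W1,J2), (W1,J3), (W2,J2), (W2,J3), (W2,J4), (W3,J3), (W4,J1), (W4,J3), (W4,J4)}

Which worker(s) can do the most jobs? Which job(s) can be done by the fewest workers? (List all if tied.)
Most versatile: W2, W4 (3 jobs); Least covered: J1 (1 workers)

Worker degrees (jobs they can do): W1:2, W2:3, W3:1, W4:3
Job degrees (workers who can do it): J1:1, J2:2, J3:4, J4:2

Maximum worker degree is 3, achieved by: W2, W4
Minimum job degree is 1, achieved by: J1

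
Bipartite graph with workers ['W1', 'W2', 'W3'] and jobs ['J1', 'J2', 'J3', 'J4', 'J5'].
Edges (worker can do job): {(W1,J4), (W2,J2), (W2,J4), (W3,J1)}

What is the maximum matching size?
Maximum matching size = 3

Maximum matching: {(W1,J4), (W2,J2), (W3,J1)}
Size: 3

This assigns 3 workers to 3 distinct jobs.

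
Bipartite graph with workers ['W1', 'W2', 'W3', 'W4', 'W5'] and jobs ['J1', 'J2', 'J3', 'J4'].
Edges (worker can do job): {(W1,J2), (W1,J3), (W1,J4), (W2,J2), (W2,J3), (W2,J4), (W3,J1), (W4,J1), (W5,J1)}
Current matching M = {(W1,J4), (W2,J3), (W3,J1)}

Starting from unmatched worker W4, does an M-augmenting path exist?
No augmenting path from W4

Alternating search from W4 reaches jobs: {J1}.
Every reachable job is already matched in M, and following those matched edges back to workers exposes no further unvisited jobs.
No M-augmenting path from W4 exists.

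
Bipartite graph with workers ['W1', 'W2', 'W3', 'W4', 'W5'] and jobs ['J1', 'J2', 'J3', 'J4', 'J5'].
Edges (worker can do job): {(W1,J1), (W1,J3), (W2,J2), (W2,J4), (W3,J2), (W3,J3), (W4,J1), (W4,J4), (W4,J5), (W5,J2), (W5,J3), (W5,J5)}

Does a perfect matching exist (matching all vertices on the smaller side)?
Yes, perfect matching exists (size 5)

Perfect matching: {(W1,J3), (W2,J4), (W3,J2), (W4,J1), (W5,J5)}
All 5 vertices on the smaller side are matched.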